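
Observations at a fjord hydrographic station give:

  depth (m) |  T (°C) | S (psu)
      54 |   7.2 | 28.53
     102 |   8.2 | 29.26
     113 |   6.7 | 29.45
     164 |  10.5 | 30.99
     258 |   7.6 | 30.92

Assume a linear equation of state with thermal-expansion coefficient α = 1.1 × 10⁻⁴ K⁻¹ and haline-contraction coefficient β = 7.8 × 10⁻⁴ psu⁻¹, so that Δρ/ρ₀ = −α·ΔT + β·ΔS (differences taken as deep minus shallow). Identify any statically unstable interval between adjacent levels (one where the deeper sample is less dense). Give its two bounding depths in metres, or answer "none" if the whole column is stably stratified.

none

Evaluate Δρ/ρ₀ = −αΔT + βΔS across each adjacent pair:
  54–102 m: −αΔT+βΔS = −(1.1 × 10⁻⁴)(+1.0)+(7.8 × 10⁻⁴)(+0.73) = 4.6 × 10⁻⁴ → stable
  102–113 m: −αΔT+βΔS = −(1.1 × 10⁻⁴)(-1.5)+(7.8 × 10⁻⁴)(+0.19) = 3.1 × 10⁻⁴ → stable
  113–164 m: −αΔT+βΔS = −(1.1 × 10⁻⁴)(+3.8)+(7.8 × 10⁻⁴)(+1.54) = 7.8 × 10⁻⁴ → stable
  164–258 m: −αΔT+βΔS = −(1.1 × 10⁻⁴)(-2.9)+(7.8 × 10⁻⁴)(-0.07) = 2.6 × 10⁻⁴ → stable
Every interval has Δρ > 0: the column is stably stratified throughout.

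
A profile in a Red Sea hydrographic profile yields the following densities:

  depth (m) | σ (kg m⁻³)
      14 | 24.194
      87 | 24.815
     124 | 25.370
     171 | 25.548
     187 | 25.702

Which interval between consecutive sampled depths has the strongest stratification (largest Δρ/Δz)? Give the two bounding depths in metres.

87–124 m

Compute the density gradient over each adjacent pair:
  14–87 m: Δρ/Δz = 0.621/73 = 8.5 × 10⁻³ kg m⁻⁴
  87–124 m: Δρ/Δz = 0.555/37 = 0.015 kg m⁻⁴
  124–171 m: Δρ/Δz = 0.178/47 = 3.8 × 10⁻³ kg m⁻⁴
  171–187 m: Δρ/Δz = 0.154/16 = 9.6 × 10⁻³ kg m⁻⁴
The largest gradient is in the 87–124 m interval — the pycnocline.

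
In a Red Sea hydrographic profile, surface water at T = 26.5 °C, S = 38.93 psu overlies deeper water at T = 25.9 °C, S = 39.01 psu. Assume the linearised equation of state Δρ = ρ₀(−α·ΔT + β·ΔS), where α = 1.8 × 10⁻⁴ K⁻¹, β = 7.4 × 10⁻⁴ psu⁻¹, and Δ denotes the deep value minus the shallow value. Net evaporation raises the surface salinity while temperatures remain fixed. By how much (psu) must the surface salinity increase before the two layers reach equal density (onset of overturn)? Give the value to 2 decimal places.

0.23 psu

Neutral buoyancy requires −α(T_deep − T_surf) + β(S_deep − S_surf′) = 0.
S_surf′ = S_deep − (α/β)·ΔT = 39.01 − (1.8 × 10⁻⁴/7.4 × 10⁻⁴)·(-0.6) = 39.1559 psu.
Increase required: 39.1559 − 38.93 = 0.2259 psu.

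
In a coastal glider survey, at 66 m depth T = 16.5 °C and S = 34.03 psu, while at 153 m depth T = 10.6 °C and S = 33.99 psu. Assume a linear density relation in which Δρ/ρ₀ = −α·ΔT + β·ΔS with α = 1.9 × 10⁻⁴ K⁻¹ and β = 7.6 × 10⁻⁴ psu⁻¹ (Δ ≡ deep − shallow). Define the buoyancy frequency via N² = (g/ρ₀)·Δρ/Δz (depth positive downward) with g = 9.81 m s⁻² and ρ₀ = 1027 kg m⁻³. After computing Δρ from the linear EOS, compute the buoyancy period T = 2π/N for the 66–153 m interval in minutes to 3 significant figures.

ΔT = -5.9 K, ΔS = -0.04 psu (deep − shallow).
Δρ/ρ₀ = −αΔT + βΔS = 1.121 × 10⁻³ − 3.04 × 10⁻⁵ = 1.0906 × 10⁻³, so Δρ ≈ 1.120 kg m⁻³.
N² = (g/ρ₀)·Δρ/Δz = g·(Δρ/ρ₀)/Δz = 9.81 × 1.0906 × 10⁻³ / 87 = 1.2297 × 10⁻⁴ s⁻².
N = √(1.2297 × 10⁻⁴) = 0.011089 rad s⁻¹ → T = 2π/N = 566.61 s = 9.4435 min ≈ 9.44 min.

9.44 min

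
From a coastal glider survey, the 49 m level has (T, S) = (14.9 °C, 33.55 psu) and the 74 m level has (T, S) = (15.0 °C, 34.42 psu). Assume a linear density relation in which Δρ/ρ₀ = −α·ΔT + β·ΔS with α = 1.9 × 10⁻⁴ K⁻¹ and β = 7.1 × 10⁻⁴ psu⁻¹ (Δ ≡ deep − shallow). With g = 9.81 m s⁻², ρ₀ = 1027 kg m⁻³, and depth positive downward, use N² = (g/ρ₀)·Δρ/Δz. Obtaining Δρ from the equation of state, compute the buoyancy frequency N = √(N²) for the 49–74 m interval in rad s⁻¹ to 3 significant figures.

ΔT = +0.1 K, ΔS = +0.87 psu (deep − shallow).
Δρ/ρ₀ = −αΔT + βΔS = -1.90 × 10⁻⁵ + 6.177 × 10⁻⁴ = 5.987 × 10⁻⁴, so Δρ ≈ 0.6149 kg m⁻³.
N² = (g/ρ₀)·Δρ/Δz = g·(Δρ/ρ₀)/Δz = 9.81 × 5.987 × 10⁻⁴ / 25 = 2.3493 × 10⁻⁴ s⁻².
N = √(2.3493 × 10⁻⁴) = 0.015327 rad s⁻¹ ≈ 0.0153 rad s⁻¹.

0.0153 rad s⁻¹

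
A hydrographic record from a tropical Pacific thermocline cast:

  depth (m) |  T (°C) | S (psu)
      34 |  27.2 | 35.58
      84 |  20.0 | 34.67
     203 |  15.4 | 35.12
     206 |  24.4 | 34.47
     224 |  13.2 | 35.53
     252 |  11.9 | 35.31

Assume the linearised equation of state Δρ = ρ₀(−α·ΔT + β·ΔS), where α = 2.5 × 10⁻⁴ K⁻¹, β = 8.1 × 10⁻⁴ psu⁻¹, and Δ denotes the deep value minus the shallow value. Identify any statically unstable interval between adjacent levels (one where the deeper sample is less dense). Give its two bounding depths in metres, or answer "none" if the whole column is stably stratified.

Evaluate Δρ/ρ₀ = −αΔT + βΔS across each adjacent pair:
  34–84 m: −αΔT+βΔS = −(2.5 × 10⁻⁴)(-7.2)+(8.1 × 10⁻⁴)(-0.91) = 1.1 × 10⁻³ → stable
  84–203 m: −αΔT+βΔS = −(2.5 × 10⁻⁴)(-4.6)+(8.1 × 10⁻⁴)(+0.45) = 1.5 × 10⁻³ → stable
  203–206 m: −αΔT+βΔS = −(2.5 × 10⁻⁴)(+9.0)+(8.1 × 10⁻⁴)(-0.65) = -2.8 × 10⁻³ → UNSTABLE
  206–224 m: −αΔT+βΔS = −(2.5 × 10⁻⁴)(-11.2)+(8.1 × 10⁻⁴)(+1.06) = 3.7 × 10⁻³ → stable
  224–252 m: −αΔT+βΔS = −(2.5 × 10⁻⁴)(-1.3)+(8.1 × 10⁻⁴)(-0.22) = 1.5 × 10⁻⁴ → stable
The 203–206 m interval has Δρ < 0: lighter water underlies denser water.

203–206 m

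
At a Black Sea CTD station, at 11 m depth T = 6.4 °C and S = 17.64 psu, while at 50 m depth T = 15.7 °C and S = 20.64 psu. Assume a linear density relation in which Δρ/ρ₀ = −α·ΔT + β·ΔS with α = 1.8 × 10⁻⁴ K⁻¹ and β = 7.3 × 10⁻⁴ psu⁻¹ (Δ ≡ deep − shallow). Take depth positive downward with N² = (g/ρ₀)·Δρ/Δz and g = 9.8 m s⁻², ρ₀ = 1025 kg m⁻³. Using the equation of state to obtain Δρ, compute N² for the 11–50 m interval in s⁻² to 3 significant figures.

1.30 × 10⁻⁴ s⁻²

ΔT = +9.3 K, ΔS = +3.00 psu (deep − shallow).
Δρ/ρ₀ = −αΔT + βΔS = -1.674 × 10⁻³ + 2.19 × 10⁻³ = 5.16 × 10⁻⁴, so Δρ ≈ 0.5289 kg m⁻³.
N² = (g/ρ₀)·Δρ/Δz = g·(Δρ/ρ₀)/Δz = 9.8 × 5.16 × 10⁻⁴ / 39 = 1.2966 × 10⁻⁴ s⁻² ≈ 1.30 × 10⁻⁴ s⁻².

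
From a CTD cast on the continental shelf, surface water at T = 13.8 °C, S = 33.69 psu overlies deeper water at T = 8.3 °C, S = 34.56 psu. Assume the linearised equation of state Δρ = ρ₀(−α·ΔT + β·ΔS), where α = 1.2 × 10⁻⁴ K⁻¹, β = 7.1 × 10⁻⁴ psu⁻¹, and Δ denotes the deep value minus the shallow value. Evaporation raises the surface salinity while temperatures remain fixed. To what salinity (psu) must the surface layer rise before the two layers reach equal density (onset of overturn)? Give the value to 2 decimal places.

35.49 psu

Neutral buoyancy requires −α(T_deep − T_surf) + β(S_deep − S_surf′) = 0.
S_surf′ = S_deep − (α/β)·ΔT = 34.56 − (1.2 × 10⁻⁴/7.1 × 10⁻⁴)·(-5.5) = 35.4896 psu.
Increase required: 35.4896 − 33.69 = 1.7996 psu.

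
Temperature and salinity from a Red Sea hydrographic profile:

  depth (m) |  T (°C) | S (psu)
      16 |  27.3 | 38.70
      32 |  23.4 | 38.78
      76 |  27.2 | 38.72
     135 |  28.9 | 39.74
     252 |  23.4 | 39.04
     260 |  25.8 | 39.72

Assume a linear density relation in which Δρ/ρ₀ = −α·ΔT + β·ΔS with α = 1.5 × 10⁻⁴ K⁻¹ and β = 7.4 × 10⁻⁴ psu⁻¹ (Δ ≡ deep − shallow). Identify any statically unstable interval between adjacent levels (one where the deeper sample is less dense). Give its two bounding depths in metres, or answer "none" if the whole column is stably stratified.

Evaluate Δρ/ρ₀ = −αΔT + βΔS across each adjacent pair:
  16–32 m: −αΔT+βΔS = −(1.5 × 10⁻⁴)(-3.9)+(7.4 × 10⁻⁴)(+0.08) = 6.4 × 10⁻⁴ → stable
  32–76 m: −αΔT+βΔS = −(1.5 × 10⁻⁴)(+3.8)+(7.4 × 10⁻⁴)(-0.06) = -6.1 × 10⁻⁴ → UNSTABLE
  76–135 m: −αΔT+βΔS = −(1.5 × 10⁻⁴)(+1.7)+(7.4 × 10⁻⁴)(+1.02) = 5.0 × 10⁻⁴ → stable
  135–252 m: −αΔT+βΔS = −(1.5 × 10⁻⁴)(-5.5)+(7.4 × 10⁻⁴)(-0.70) = 3.1 × 10⁻⁴ → stable
  252–260 m: −αΔT+βΔS = −(1.5 × 10⁻⁴)(+2.4)+(7.4 × 10⁻⁴)(+0.68) = 1.4 × 10⁻⁴ → stable
The 32–76 m interval has Δρ < 0: lighter water underlies denser water.

32–76 m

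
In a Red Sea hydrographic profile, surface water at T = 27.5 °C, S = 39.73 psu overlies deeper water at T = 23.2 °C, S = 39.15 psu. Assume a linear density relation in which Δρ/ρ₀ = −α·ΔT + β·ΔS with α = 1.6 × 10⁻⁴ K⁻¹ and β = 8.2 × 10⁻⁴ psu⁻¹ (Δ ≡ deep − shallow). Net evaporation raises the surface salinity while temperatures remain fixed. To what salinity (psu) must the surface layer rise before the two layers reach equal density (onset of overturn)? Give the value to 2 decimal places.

39.99 psu

Neutral buoyancy requires −α(T_deep − T_surf) + β(S_deep − S_surf′) = 0.
S_surf′ = S_deep − (α/β)·ΔT = 39.15 − (1.6 × 10⁻⁴/8.2 × 10⁻⁴)·(-4.3) = 39.9890 psu.
Increase required: 39.9890 − 39.73 = 0.2590 psu.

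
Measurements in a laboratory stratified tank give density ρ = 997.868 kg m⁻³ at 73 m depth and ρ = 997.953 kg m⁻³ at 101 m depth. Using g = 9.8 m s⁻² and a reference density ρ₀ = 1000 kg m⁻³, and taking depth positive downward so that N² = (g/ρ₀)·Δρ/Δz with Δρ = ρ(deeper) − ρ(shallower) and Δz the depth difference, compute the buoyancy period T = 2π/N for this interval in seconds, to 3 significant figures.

1.15 × 10³ s

Δρ = 997.953 − 997.868 = 0.085 kg m⁻³ over Δz = 101 − 73 = 28 m.
N² = (9.8/1000) × (0.085/28) = 2.9750 × 10⁻⁵ s⁻².
N = √(2.9750 × 10⁻⁵) = 5.4544 × 10⁻³ rad s⁻¹, so T = 2π/N = 1.1519 × 10³ s ≈ 1.15 × 10³ s.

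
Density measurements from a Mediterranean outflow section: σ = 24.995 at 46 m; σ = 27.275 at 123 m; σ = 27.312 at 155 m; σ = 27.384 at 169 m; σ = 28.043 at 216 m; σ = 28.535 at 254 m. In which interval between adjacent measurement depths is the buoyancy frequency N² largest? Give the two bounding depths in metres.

46–123 m

Compute the density gradient over each adjacent pair:
  46–123 m: Δρ/Δz = 2.280/77 = 0.030 kg m⁻⁴
  123–155 m: Δρ/Δz = 0.037/32 = 1.2 × 10⁻³ kg m⁻⁴
  155–169 m: Δρ/Δz = 0.072/14 = 5.1 × 10⁻³ kg m⁻⁴
  169–216 m: Δρ/Δz = 0.659/47 = 0.014 kg m⁻⁴
  216–254 m: Δρ/Δz = 0.492/38 = 0.013 kg m⁻⁴
The largest gradient is in the 46–123 m interval — the pycnocline.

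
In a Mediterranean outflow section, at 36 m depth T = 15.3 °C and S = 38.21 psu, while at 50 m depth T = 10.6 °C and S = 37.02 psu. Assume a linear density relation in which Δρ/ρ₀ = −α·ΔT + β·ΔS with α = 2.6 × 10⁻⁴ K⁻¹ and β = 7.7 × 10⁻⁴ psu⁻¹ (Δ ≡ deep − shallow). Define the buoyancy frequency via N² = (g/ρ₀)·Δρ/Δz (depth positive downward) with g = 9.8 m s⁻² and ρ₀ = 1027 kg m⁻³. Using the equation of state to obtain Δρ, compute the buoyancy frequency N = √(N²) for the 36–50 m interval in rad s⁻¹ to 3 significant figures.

0.0146 rad s⁻¹

ΔT = -4.7 K, ΔS = -1.19 psu (deep − shallow).
Δρ/ρ₀ = −αΔT + βΔS = 1.222 × 10⁻³ − 9.163 × 10⁻⁴ = 3.057 × 10⁻⁴, so Δρ ≈ 0.3140 kg m⁻³.
N² = (g/ρ₀)·Δρ/Δz = g·(Δρ/ρ₀)/Δz = 9.8 × 3.057 × 10⁻⁴ / 14 = 2.1399 × 10⁻⁴ s⁻².
N = √(2.1399 × 10⁻⁴) = 0.014628 rad s⁻¹ ≈ 0.0146 rad s⁻¹.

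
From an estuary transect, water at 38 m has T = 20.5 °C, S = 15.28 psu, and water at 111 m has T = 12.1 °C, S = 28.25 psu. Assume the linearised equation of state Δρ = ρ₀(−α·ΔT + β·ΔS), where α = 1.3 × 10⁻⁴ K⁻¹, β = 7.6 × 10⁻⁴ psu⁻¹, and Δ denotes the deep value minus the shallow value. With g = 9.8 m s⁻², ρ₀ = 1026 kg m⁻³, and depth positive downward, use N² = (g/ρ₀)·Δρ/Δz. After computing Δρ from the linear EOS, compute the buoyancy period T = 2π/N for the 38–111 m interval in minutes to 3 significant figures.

ΔT = -8.4 K, ΔS = +12.97 psu (deep − shallow).
Δρ/ρ₀ = −αΔT + βΔS = 1.092 × 10⁻³ + 9.8572 × 10⁻³ = 0.0109492, so Δρ ≈ 11.23 kg m⁻³.
N² = (g/ρ₀)·Δρ/Δz = g·(Δρ/ρ₀)/Δz = 9.8 × 0.0109492 / 73 = 1.4699 × 10⁻³ s⁻².
N = √(1.4699 × 10⁻³) = 0.038339 rad s⁻¹ → T = 2π/N = 163.88 s = 2.7313 min ≈ 2.73 min.

2.73 min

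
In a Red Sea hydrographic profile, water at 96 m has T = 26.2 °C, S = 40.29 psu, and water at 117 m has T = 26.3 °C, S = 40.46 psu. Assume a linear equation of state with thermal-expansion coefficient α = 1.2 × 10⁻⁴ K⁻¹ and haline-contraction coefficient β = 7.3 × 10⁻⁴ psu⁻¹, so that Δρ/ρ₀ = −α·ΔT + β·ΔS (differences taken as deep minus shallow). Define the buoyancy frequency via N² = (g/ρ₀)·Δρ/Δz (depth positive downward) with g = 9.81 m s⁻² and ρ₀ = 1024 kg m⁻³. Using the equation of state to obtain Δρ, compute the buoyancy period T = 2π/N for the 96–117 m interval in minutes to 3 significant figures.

14.5 min

ΔT = +0.1 K, ΔS = +0.17 psu (deep − shallow).
Δρ/ρ₀ = −αΔT + βΔS = -1.20 × 10⁻⁵ + 1.241 × 10⁻⁴ = 1.121 × 10⁻⁴, so Δρ ≈ 0.1148 kg m⁻³.
N² = (g/ρ₀)·Δρ/Δz = g·(Δρ/ρ₀)/Δz = 9.81 × 1.121 × 10⁻⁴ / 21 = 5.2367 × 10⁻⁵ s⁻².
N = √(5.2367 × 10⁻⁵) = 7.2365 × 10⁻³ rad s⁻¹ → T = 2π/N = 868.26 s = 14.471 min ≈ 14.5 min.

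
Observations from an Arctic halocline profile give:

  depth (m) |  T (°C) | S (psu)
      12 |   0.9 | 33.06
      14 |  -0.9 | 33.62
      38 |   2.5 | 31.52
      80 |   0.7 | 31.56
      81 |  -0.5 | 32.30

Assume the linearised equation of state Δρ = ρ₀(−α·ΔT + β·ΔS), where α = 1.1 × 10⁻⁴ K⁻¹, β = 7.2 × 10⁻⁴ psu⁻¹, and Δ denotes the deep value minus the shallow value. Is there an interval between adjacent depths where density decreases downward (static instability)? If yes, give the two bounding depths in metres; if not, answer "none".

14–38 m

Evaluate Δρ/ρ₀ = −αΔT + βΔS across each adjacent pair:
  12–14 m: −αΔT+βΔS = −(1.1 × 10⁻⁴)(-1.8)+(7.2 × 10⁻⁴)(+0.56) = 6.0 × 10⁻⁴ → stable
  14–38 m: −αΔT+βΔS = −(1.1 × 10⁻⁴)(+3.4)+(7.2 × 10⁻⁴)(-2.10) = -1.9 × 10⁻³ → UNSTABLE
  38–80 m: −αΔT+βΔS = −(1.1 × 10⁻⁴)(-1.8)+(7.2 × 10⁻⁴)(+0.04) = 2.3 × 10⁻⁴ → stable
  80–81 m: −αΔT+βΔS = −(1.1 × 10⁻⁴)(-1.2)+(7.2 × 10⁻⁴)(+0.74) = 6.6 × 10⁻⁴ → stable
The 14–38 m interval has Δρ < 0: lighter water underlies denser water.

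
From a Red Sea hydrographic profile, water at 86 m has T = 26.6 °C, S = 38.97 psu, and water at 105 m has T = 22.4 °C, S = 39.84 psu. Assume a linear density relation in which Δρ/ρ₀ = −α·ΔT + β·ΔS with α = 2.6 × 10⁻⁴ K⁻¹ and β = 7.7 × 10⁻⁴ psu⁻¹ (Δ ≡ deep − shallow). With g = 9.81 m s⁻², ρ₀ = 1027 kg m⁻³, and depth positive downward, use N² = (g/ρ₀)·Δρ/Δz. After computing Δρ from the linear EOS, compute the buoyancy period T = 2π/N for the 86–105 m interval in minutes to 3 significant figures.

ΔT = -4.2 K, ΔS = +0.87 psu (deep − shallow).
Δρ/ρ₀ = −αΔT + βΔS = 1.092 × 10⁻³ + 6.699 × 10⁻⁴ = 1.7619 × 10⁻³, so Δρ ≈ 1.809 kg m⁻³.
N² = (g/ρ₀)·Δρ/Δz = g·(Δρ/ρ₀)/Δz = 9.81 × 1.7619 × 10⁻³ / 19 = 9.0970 × 10⁻⁴ s⁻².
N = √(9.0970 × 10⁻⁴) = 0.030161 rad s⁻¹ → T = 2π/N = 208.32 s = 3.4720 min ≈ 3.47 min.

3.47 min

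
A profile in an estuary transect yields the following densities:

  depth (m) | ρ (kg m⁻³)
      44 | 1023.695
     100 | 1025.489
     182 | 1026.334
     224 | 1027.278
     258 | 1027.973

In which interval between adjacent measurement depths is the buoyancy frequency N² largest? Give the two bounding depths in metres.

44–100 m

Compute the density gradient over each adjacent pair:
  44–100 m: Δρ/Δz = 1.794/56 = 0.032 kg m⁻⁴
  100–182 m: Δρ/Δz = 0.845/82 = 0.010 kg m⁻⁴
  182–224 m: Δρ/Δz = 0.944/42 = 0.022 kg m⁻⁴
  224–258 m: Δρ/Δz = 0.695/34 = 0.020 kg m⁻⁴
The largest gradient is in the 44–100 m interval — the pycnocline.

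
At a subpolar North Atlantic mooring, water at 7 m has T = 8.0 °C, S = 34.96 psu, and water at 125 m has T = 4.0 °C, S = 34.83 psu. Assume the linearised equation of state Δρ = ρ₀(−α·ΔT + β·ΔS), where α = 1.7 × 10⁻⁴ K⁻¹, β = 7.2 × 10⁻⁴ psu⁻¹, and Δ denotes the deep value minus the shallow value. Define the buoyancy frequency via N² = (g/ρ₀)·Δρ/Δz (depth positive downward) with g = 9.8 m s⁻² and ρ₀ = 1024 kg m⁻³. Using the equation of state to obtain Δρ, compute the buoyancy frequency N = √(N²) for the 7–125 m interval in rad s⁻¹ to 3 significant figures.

6.98 × 10⁻³ rad s⁻¹

ΔT = -4.0 K, ΔS = -0.13 psu (deep − shallow).
Δρ/ρ₀ = −αΔT + βΔS = 6.80 × 10⁻⁴ − 9.36 × 10⁻⁵ = 5.864 × 10⁻⁴, so Δρ ≈ 0.6005 kg m⁻³.
N² = (g/ρ₀)·Δρ/Δz = g·(Δρ/ρ₀)/Δz = 9.8 × 5.864 × 10⁻⁴ / 118 = 4.8701 × 10⁻⁵ s⁻².
N = √(4.8701 × 10⁻⁵) = 6.9786 × 10⁻³ rad s⁻¹ ≈ 6.98 × 10⁻³ rad s⁻¹.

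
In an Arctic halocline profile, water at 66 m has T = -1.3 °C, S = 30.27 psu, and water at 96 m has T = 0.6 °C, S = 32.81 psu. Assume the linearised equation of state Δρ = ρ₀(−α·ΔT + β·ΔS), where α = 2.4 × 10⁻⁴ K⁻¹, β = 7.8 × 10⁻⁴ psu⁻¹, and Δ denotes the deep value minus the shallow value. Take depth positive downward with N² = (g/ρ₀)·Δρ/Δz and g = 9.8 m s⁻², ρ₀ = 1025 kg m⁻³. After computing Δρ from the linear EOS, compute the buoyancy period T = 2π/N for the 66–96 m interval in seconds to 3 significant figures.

281 s

ΔT = +1.9 K, ΔS = +2.54 psu (deep − shallow).
Δρ/ρ₀ = −αΔT + βΔS = -4.56 × 10⁻⁴ + 1.9812 × 10⁻³ = 1.5252 × 10⁻³, so Δρ ≈ 1.563 kg m⁻³.
N² = (g/ρ₀)·Δρ/Δz = g·(Δρ/ρ₀)/Δz = 9.8 × 1.5252 × 10⁻³ / 30 = 4.9823 × 10⁻⁴ s⁻².
N = √(4.9823 × 10⁻⁴) = 0.022321 rad s⁻¹ → T = 2π/N = 281.49 s ≈ 281 s.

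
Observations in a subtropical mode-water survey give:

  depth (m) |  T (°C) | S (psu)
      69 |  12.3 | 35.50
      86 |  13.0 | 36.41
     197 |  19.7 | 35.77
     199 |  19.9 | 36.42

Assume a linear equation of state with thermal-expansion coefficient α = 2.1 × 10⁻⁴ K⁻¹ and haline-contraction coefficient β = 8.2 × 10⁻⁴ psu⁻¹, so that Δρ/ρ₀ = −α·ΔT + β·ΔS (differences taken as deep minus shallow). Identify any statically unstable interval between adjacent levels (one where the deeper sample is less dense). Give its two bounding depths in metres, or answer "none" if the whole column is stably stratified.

86–197 m

Evaluate Δρ/ρ₀ = −αΔT + βΔS across each adjacent pair:
  69–86 m: −αΔT+βΔS = −(2.1 × 10⁻⁴)(+0.7)+(8.2 × 10⁻⁴)(+0.91) = 6.0 × 10⁻⁴ → stable
  86–197 m: −αΔT+βΔS = −(2.1 × 10⁻⁴)(+6.7)+(8.2 × 10⁻⁴)(-0.64) = -1.9 × 10⁻³ → UNSTABLE
  197–199 m: −αΔT+βΔS = −(2.1 × 10⁻⁴)(+0.2)+(8.2 × 10⁻⁴)(+0.65) = 4.9 × 10⁻⁴ → stable
The 86–197 m interval has Δρ < 0: lighter water underlies denser water.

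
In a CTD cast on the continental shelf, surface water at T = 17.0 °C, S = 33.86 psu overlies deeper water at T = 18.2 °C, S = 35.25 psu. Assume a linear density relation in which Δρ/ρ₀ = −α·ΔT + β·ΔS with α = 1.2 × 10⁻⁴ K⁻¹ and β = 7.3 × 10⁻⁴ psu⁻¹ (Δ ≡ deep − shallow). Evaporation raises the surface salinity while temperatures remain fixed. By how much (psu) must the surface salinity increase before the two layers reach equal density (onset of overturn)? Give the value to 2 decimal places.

1.19 psu

Neutral buoyancy requires −α(T_deep − T_surf) + β(S_deep − S_surf′) = 0.
S_surf′ = S_deep − (α/β)·ΔT = 35.25 − (1.2 × 10⁻⁴/7.3 × 10⁻⁴)·(+1.2) = 35.0527 psu.
Increase required: 35.0527 − 33.86 = 1.1927 psu.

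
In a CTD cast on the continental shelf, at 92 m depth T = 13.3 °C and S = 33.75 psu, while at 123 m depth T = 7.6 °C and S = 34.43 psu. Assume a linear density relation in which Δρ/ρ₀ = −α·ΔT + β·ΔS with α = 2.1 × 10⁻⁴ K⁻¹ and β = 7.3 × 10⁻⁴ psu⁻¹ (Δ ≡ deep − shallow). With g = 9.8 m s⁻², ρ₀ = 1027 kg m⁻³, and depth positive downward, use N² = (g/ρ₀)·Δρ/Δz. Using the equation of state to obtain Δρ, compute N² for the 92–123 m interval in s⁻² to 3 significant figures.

5.35 × 10⁻⁴ s⁻²

ΔT = -5.7 K, ΔS = +0.68 psu (deep − shallow).
Δρ/ρ₀ = −αΔT + βΔS = 1.197 × 10⁻³ + 4.964 × 10⁻⁴ = 1.6934 × 10⁻³, so Δρ ≈ 1.739 kg m⁻³.
N² = (g/ρ₀)·Δρ/Δz = g·(Δρ/ρ₀)/Δz = 9.8 × 1.6934 × 10⁻³ / 31 = 5.3533 × 10⁻⁴ s⁻² ≈ 5.35 × 10⁻⁴ s⁻².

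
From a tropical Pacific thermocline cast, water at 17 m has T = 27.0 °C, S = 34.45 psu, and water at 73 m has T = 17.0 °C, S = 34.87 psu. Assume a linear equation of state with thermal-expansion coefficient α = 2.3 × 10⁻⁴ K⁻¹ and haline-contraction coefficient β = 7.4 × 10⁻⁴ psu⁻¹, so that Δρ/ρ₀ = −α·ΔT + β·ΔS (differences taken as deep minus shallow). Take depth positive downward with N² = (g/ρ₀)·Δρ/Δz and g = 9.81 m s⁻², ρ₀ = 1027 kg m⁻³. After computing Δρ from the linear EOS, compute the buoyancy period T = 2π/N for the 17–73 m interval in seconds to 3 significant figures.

294 s

ΔT = -10.0 K, ΔS = +0.42 psu (deep − shallow).
Δρ/ρ₀ = −αΔT + βΔS = 2.30 × 10⁻³ + 3.108 × 10⁻⁴ = 2.6108 × 10⁻³, so Δρ ≈ 2.681 kg m⁻³.
N² = (g/ρ₀)·Δρ/Δz = g·(Δρ/ρ₀)/Δz = 9.81 × 2.6108 × 10⁻³ / 56 = 4.5736 × 10⁻⁴ s⁻².
N = √(4.5736 × 10⁻⁴) = 0.021386 rad s⁻¹ → T = 2π/N = 293.80 s ≈ 294 s.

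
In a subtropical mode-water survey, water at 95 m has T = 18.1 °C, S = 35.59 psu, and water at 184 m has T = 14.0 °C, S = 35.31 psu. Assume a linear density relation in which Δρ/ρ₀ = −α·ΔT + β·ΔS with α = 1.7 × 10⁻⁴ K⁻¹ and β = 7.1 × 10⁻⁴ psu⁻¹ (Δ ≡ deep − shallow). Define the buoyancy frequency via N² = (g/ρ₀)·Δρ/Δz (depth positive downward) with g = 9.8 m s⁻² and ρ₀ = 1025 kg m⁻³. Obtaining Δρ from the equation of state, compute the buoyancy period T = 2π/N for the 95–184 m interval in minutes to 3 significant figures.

14.1 min

ΔT = -4.1 K, ΔS = -0.28 psu (deep − shallow).
Δρ/ρ₀ = −αΔT + βΔS = 6.97 × 10⁻⁴ − 1.988 × 10⁻⁴ = 4.982 × 10⁻⁴, so Δρ ≈ 0.5107 kg m⁻³.
N² = (g/ρ₀)·Δρ/Δz = g·(Δρ/ρ₀)/Δz = 9.8 × 4.982 × 10⁻⁴ / 89 = 5.4858 × 10⁻⁵ s⁻².
N = √(5.4858 × 10⁻⁵) = 7.4066 × 10⁻³ rad s⁻¹ → T = 2π/N = 848.32 s = 14.139 min ≈ 14.1 min.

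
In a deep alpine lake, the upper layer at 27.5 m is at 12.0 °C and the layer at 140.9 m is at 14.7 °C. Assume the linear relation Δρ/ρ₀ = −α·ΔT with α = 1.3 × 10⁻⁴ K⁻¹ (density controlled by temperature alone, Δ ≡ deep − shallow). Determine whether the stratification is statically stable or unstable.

ΔT = 14.7 − 12.0 = +2.7 K, so Δρ/ρ₀ = −αΔT = -3.51 × 10⁻⁴.
Δρ/ρ₀ < 0, so Δρ < 0: deeper water is lighter → statically unstable; the column would overturn.

unstable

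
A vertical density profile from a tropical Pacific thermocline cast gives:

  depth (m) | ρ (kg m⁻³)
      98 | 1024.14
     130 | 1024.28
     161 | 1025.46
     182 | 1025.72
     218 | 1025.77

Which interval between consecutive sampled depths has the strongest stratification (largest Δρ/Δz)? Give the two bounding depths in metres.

130–161 m

Compute the density gradient over each adjacent pair:
  98–130 m: Δρ/Δz = 0.14/32 = 4.4 × 10⁻³ kg m⁻⁴
  130–161 m: Δρ/Δz = 1.18/31 = 0.038 kg m⁻⁴
  161–182 m: Δρ/Δz = 0.26/21 = 0.012 kg m⁻⁴
  182–218 m: Δρ/Δz = 0.05/36 = 1.4 × 10⁻³ kg m⁻⁴
The largest gradient is in the 130–161 m interval — the pycnocline.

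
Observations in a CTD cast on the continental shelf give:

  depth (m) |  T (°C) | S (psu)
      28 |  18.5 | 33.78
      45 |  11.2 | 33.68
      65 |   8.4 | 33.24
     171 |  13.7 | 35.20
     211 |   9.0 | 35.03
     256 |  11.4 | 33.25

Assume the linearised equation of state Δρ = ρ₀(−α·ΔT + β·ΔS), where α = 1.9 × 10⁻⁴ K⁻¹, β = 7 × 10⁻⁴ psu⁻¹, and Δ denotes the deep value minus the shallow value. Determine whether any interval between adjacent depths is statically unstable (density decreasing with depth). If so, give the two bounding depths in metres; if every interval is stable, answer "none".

211–256 m

Evaluate Δρ/ρ₀ = −αΔT + βΔS across each adjacent pair:
  28–45 m: −αΔT+βΔS = −(1.9 × 10⁻⁴)(-7.3)+(7 × 10⁻⁴)(-0.10) = 1.3 × 10⁻³ → stable
  45–65 m: −αΔT+βΔS = −(1.9 × 10⁻⁴)(-2.8)+(7 × 10⁻⁴)(-0.44) = 2.2 × 10⁻⁴ → stable
  65–171 m: −αΔT+βΔS = −(1.9 × 10⁻⁴)(+5.3)+(7 × 10⁻⁴)(+1.96) = 3.6 × 10⁻⁴ → stable
  171–211 m: −αΔT+βΔS = −(1.9 × 10⁻⁴)(-4.7)+(7 × 10⁻⁴)(-0.17) = 7.7 × 10⁻⁴ → stable
  211–256 m: −αΔT+βΔS = −(1.9 × 10⁻⁴)(+2.4)+(7 × 10⁻⁴)(-1.78) = -1.7 × 10⁻³ → UNSTABLE
The 211–256 m interval has Δρ < 0: lighter water underlies denser water.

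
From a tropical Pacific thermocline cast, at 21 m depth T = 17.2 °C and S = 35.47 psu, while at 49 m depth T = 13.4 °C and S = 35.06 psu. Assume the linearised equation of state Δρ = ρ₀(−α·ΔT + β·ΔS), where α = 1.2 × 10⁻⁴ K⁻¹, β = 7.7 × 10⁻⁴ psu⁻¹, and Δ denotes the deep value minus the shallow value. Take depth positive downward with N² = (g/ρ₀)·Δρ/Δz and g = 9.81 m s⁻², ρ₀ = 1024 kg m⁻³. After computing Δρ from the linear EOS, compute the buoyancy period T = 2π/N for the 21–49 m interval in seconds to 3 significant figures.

896 s

ΔT = -3.8 K, ΔS = -0.41 psu (deep − shallow).
Δρ/ρ₀ = −αΔT + βΔS = 4.56 × 10⁻⁴ − 3.157 × 10⁻⁴ = 1.403 × 10⁻⁴, so Δρ ≈ 0.1437 kg m⁻³.
N² = (g/ρ₀)·Δρ/Δz = g·(Δρ/ρ₀)/Δz = 9.81 × 1.403 × 10⁻⁴ / 28 = 4.9155 × 10⁻⁵ s⁻².
N = √(4.9155 × 10⁻⁵) = 7.0111 × 10⁻³ rad s⁻¹ → T = 2π/N = 896.18 s ≈ 896 s.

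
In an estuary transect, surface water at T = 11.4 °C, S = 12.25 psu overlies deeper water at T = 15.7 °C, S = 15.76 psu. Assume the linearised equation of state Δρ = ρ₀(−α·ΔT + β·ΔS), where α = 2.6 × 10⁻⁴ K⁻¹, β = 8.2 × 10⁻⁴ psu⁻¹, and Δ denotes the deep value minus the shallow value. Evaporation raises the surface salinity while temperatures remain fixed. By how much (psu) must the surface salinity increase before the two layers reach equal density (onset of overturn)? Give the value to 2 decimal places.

2.15 psu

Neutral buoyancy requires −α(T_deep − T_surf) + β(S_deep − S_surf′) = 0.
S_surf′ = S_deep − (α/β)·ΔT = 15.76 − (2.6 × 10⁻⁴/8.2 × 10⁻⁴)·(+4.3) = 14.3966 psu.
Increase required: 14.3966 − 12.25 = 2.1466 psu.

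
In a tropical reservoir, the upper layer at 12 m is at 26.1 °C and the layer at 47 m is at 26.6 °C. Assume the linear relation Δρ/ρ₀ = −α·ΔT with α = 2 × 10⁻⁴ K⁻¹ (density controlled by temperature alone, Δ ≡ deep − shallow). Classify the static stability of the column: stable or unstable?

unstable

ΔT = 26.6 − 26.1 = +0.5 K, so Δρ/ρ₀ = −αΔT = -1.00 × 10⁻⁴.
Δρ/ρ₀ < 0, so Δρ < 0: deeper water is lighter → statically unstable; the column would overturn.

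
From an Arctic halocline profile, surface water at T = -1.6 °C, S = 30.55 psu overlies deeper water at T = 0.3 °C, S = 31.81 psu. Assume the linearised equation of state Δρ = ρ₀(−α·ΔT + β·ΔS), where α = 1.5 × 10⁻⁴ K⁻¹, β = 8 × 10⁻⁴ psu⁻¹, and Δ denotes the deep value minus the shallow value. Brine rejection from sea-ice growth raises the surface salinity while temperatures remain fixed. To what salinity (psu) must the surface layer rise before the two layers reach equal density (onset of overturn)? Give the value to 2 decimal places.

Neutral buoyancy requires −α(T_deep − T_surf) + β(S_deep − S_surf′) = 0.
S_surf′ = S_deep − (α/β)·ΔT = 31.81 − (1.5 × 10⁻⁴/8 × 10⁻⁴)·(+1.9) = 31.4537 psu.
Increase required: 31.4537 − 30.55 = 0.9037 psu.

31.45 psu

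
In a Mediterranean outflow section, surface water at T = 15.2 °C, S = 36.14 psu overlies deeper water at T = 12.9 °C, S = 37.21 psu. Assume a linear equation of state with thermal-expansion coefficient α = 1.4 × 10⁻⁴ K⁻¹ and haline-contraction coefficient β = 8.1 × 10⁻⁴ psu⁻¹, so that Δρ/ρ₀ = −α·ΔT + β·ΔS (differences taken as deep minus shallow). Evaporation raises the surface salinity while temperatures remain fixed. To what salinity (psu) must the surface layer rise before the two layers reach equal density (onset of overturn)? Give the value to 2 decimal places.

37.61 psu

Neutral buoyancy requires −α(T_deep − T_surf) + β(S_deep − S_surf′) = 0.
S_surf′ = S_deep − (α/β)·ΔT = 37.21 − (1.4 × 10⁻⁴/8.1 × 10⁻⁴)·(-2.3) = 37.6075 psu.
Increase required: 37.6075 − 36.14 = 1.4675 psu.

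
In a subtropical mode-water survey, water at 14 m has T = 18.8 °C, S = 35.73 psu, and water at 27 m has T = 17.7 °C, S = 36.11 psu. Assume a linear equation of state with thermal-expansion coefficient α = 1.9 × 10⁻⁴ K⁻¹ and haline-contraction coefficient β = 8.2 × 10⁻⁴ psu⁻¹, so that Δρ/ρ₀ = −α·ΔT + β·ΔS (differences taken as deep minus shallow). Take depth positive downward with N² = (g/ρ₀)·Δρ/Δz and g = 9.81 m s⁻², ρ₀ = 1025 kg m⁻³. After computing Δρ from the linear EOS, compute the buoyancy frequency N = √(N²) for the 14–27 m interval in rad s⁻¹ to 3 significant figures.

ΔT = -1.1 K, ΔS = +0.38 psu (deep − shallow).
Δρ/ρ₀ = −αΔT + βΔS = 2.09 × 10⁻⁴ + 3.116 × 10⁻⁴ = 5.206 × 10⁻⁴, so Δρ ≈ 0.5336 kg m⁻³.
N² = (g/ρ₀)·Δρ/Δz = g·(Δρ/ρ₀)/Δz = 9.81 × 5.206 × 10⁻⁴ / 13 = 3.9285 × 10⁻⁴ s⁻².
N = √(3.9285 × 10⁻⁴) = 0.019820 rad s⁻¹ ≈ 0.0198 rad s⁻¹.

0.0198 rad s⁻¹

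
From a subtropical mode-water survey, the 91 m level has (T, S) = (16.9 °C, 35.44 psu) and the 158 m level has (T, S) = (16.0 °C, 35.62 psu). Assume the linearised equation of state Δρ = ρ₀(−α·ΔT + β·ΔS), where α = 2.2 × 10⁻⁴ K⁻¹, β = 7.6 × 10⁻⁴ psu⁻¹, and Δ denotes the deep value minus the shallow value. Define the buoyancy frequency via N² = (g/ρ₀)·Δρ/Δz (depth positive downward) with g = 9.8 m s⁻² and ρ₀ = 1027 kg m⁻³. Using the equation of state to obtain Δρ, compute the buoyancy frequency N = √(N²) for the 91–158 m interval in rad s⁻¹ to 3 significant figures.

ΔT = -0.9 K, ΔS = +0.18 psu (deep − shallow).
Δρ/ρ₀ = −αΔT + βΔS = 1.98 × 10⁻⁴ + 1.368 × 10⁻⁴ = 3.348 × 10⁻⁴, so Δρ ≈ 0.3438 kg m⁻³.
N² = (g/ρ₀)·Δρ/Δz = g·(Δρ/ρ₀)/Δz = 9.8 × 3.348 × 10⁻⁴ / 67 = 4.8971 × 10⁻⁵ s⁻².
N = √(4.8971 × 10⁻⁵) = 6.9979 × 10⁻³ rad s⁻¹ ≈ 7.00 × 10⁻³ rad s⁻¹.

7.00 × 10⁻³ rad s⁻¹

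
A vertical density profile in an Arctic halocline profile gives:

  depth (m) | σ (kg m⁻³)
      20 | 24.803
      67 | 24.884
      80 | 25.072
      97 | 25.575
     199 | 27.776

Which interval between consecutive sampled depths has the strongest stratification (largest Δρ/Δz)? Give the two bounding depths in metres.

80–97 m

Compute the density gradient over each adjacent pair:
  20–67 m: Δρ/Δz = 0.081/47 = 1.7 × 10⁻³ kg m⁻⁴
  67–80 m: Δρ/Δz = 0.188/13 = 0.014 kg m⁻⁴
  80–97 m: Δρ/Δz = 0.503/17 = 0.030 kg m⁻⁴
  97–199 m: Δρ/Δz = 2.201/102 = 0.022 kg m⁻⁴
The largest gradient is in the 80–97 m interval — the pycnocline.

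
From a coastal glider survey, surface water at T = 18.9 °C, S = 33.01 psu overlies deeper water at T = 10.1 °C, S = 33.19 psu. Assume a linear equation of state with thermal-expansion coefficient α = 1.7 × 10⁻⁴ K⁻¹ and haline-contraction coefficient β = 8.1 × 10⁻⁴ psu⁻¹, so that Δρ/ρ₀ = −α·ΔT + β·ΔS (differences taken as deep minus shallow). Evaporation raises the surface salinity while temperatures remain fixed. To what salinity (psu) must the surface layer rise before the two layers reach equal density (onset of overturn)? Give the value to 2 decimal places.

35.04 psu

Neutral buoyancy requires −α(T_deep − T_surf) + β(S_deep − S_surf′) = 0.
S_surf′ = S_deep − (α/β)·ΔT = 33.19 − (1.7 × 10⁻⁴/8.1 × 10⁻⁴)·(-8.8) = 35.0369 psu.
Increase required: 35.0369 − 33.01 = 2.0269 psu.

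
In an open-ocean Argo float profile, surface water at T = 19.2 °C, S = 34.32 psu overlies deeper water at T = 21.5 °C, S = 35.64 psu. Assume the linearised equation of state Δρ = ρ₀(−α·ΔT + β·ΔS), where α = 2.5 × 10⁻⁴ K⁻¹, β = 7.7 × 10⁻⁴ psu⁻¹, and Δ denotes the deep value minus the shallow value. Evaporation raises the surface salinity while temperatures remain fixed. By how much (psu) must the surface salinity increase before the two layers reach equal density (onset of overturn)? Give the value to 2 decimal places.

0.57 psu

Neutral buoyancy requires −α(T_deep − T_surf) + β(S_deep − S_surf′) = 0.
S_surf′ = S_deep − (α/β)·ΔT = 35.64 − (2.5 × 10⁻⁴/7.7 × 10⁻⁴)·(+2.3) = 34.8932 psu.
Increase required: 34.8932 − 34.32 = 0.5732 psu.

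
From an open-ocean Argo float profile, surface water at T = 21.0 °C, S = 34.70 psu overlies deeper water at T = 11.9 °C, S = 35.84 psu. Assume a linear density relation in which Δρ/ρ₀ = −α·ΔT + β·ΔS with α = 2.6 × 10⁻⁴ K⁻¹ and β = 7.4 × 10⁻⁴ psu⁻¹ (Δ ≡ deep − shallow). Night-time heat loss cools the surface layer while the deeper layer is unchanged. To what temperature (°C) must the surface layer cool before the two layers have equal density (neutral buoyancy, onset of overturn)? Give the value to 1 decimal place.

Neutral buoyancy requires Δρ = 0, i.e. −α(T_deep − T_surf′) + β(S_deep − S_surf) = 0.
T_surf′ = T_deep − (β/α)·ΔS = 11.9 − (7.4 × 10⁻⁴/2.6 × 10⁻⁴)·(+1.14) = 8.655 °C.
Cooling required: 21.0 − (8.655) = 12.345 °C.

8.7 °C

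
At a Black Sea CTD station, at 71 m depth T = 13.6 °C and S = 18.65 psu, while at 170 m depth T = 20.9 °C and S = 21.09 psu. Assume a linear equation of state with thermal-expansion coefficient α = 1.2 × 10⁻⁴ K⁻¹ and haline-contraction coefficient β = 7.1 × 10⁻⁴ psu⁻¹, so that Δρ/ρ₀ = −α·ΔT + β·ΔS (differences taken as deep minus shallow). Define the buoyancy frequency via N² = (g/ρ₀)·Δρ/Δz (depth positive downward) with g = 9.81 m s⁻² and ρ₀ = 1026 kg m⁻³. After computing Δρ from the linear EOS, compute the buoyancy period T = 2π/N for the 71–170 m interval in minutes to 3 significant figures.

11.4 min

ΔT = +7.3 K, ΔS = +2.44 psu (deep − shallow).
Δρ/ρ₀ = −αΔT + βΔS = -8.76 × 10⁻⁴ + 1.7324 × 10⁻³ = 8.564 × 10⁻⁴, so Δρ ≈ 0.8787 kg m⁻³.
N² = (g/ρ₀)·Δρ/Δz = g·(Δρ/ρ₀)/Δz = 9.81 × 8.564 × 10⁻⁴ / 99 = 8.4861 × 10⁻⁵ s⁻².
N = √(8.4861 × 10⁻⁵) = 9.2120 × 10⁻³ rad s⁻¹ → T = 2π/N = 682.07 s = 11.368 min ≈ 11.4 min.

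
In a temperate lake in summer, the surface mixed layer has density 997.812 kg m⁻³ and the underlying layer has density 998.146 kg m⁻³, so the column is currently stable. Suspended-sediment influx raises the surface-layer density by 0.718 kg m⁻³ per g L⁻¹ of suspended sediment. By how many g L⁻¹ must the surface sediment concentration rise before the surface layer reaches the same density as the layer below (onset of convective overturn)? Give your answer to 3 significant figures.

0.465 g L⁻¹

Density deficit of the surface layer: 998.146 − 997.812 = 0.334 kg m⁻³.
Required change = 0.334 / 0.718 = 0.465 g L⁻¹.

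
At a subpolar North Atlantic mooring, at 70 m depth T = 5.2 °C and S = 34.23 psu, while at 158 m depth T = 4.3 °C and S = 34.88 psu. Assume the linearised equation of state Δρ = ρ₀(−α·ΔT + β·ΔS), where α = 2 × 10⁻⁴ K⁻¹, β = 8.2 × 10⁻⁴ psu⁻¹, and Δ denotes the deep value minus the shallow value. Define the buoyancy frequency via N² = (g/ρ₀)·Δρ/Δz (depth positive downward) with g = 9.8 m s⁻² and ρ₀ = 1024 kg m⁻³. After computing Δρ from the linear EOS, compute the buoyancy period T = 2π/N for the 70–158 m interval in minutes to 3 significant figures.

11.8 min

ΔT = -0.9 K, ΔS = +0.65 psu (deep − shallow).
Δρ/ρ₀ = −αΔT + βΔS = 1.80 × 10⁻⁴ + 5.33 × 10⁻⁴ = 7.13 × 10⁻⁴, so Δρ ≈ 0.7301 kg m⁻³.
N² = (g/ρ₀)·Δρ/Δz = g·(Δρ/ρ₀)/Δz = 9.8 × 7.13 × 10⁻⁴ / 88 = 7.9402 × 10⁻⁵ s⁻².
N = √(7.9402 × 10⁻⁵) = 8.9108 × 10⁻³ rad s⁻¹ → T = 2π/N = 705.12 s = 11.752 min ≈ 11.8 min.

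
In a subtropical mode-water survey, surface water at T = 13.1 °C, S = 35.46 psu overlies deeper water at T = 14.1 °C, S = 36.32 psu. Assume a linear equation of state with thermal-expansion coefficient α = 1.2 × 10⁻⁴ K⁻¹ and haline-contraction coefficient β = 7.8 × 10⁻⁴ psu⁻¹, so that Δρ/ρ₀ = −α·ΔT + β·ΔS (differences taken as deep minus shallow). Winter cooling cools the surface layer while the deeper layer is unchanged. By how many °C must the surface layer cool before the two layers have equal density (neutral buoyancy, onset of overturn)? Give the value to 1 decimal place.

4.6 °C

Neutral buoyancy requires Δρ = 0, i.e. −α(T_deep − T_surf′) + β(S_deep − S_surf) = 0.
T_surf′ = T_deep − (β/α)·ΔS = 14.1 − (7.8 × 10⁻⁴/1.2 × 10⁻⁴)·(+0.86) = 8.510 °C.
Cooling required: 13.1 − (8.510) = 4.590 °C.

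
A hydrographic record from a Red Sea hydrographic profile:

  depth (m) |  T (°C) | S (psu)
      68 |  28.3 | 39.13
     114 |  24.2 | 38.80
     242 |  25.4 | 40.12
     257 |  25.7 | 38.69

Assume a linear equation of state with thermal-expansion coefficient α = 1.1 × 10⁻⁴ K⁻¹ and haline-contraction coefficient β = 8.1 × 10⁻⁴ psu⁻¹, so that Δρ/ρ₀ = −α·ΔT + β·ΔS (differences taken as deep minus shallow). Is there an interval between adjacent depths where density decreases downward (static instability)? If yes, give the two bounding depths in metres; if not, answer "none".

Evaluate Δρ/ρ₀ = −αΔT + βΔS across each adjacent pair:
  68–114 m: −αΔT+βΔS = −(1.1 × 10⁻⁴)(-4.1)+(8.1 × 10⁻⁴)(-0.33) = 1.8 × 10⁻⁴ → stable
  114–242 m: −αΔT+βΔS = −(1.1 × 10⁻⁴)(+1.2)+(8.1 × 10⁻⁴)(+1.32) = 9.4 × 10⁻⁴ → stable
  242–257 m: −αΔT+βΔS = −(1.1 × 10⁻⁴)(+0.3)+(8.1 × 10⁻⁴)(-1.43) = -1.2 × 10⁻³ → UNSTABLE
The 242–257 m interval has Δρ < 0: lighter water underlies denser water.

242–257 m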